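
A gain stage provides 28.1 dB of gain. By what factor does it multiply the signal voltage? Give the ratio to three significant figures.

Voltage ratio = 10^(dB/20).
10^(28.1/20) = 10^(1.405) = 25.4.

25.4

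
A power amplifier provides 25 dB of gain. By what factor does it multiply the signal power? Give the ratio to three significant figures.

316

Power ratio = 10^(dB/10).
10^(25/10) = 10^(2.500) = 316.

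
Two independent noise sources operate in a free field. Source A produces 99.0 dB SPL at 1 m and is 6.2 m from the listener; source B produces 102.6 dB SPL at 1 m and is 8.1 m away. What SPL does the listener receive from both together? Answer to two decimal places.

86.85 dB SPL

At the listener: L_A = 99.0 − 20·log₁₀(6.2) = 83.152 dB; L_B = 102.6 − 20·log₁₀(8.1) = 84.430 dB.
Combined: 10·log₁₀(10^(83.152/10)+10^(84.430/10)) = 86.85 dB SPL.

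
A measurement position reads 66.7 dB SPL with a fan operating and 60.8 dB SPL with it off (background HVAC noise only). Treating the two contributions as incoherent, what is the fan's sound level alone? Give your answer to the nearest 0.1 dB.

65.4 dB SPL

Remove the background by subtracting linear intensities:
L_src = 10·log₁₀(10^(66.7/10) − 10^(60.8/10)) = 10·log₁₀(3475000) = 65.4 dB SPL.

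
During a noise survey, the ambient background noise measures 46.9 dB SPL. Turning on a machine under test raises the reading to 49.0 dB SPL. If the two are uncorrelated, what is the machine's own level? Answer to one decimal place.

44.8 dB SPL

Background correction is a power subtraction:
L_src = 10·log₁₀(10^(49.0/10) − 10^(46.9/10)) = 10·log₁₀(30450) = 44.8 dB SPL.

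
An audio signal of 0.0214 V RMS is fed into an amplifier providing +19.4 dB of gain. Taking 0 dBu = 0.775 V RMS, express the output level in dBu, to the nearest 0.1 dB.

-11.8 dBu

Input level: 20·log₁₀(0.0214/0.775) = -31.18 dBu.
Output: -31.18 + 19.4 = -11.8 dBu.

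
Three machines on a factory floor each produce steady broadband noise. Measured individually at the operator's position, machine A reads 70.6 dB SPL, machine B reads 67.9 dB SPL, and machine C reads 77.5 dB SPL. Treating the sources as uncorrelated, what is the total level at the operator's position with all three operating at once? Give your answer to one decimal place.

Add the sources as powers (linear), then convert back to dB:
L_total = 10·log₁₀(10^(70.6/10) + 10^(67.9/10) + 10^(77.5/10)) = 10·log₁₀(73880000) = 78.7 dB SPL.

78.7 dB SPL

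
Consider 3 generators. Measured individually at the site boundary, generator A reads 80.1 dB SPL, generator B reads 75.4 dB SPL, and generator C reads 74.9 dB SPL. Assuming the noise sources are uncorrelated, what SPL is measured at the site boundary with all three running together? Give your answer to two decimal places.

Incoherent sources sum as intensities:
L_total = 10·log₁₀(10^(80.1/10) + 10^(75.4/10) + 10^(74.9/10)) = 10·log₁₀(167900000) = 82.25 dB SPL.

82.25 dB SPL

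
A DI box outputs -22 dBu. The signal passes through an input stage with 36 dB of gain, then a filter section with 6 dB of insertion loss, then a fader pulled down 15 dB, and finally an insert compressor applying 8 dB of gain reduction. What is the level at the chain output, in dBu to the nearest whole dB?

-15 dBu

Gain stages sum in dB:
-22 + 36 − 6 − 15 − 8 = -15 dBu.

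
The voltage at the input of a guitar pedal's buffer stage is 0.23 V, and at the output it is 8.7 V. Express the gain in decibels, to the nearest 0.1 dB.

31.6 dB

Voltage is an amplitude quantity, so gain = 20·log₁₀(V_out/V_in).
20·log₁₀(8.7/0.23) = 20·log₁₀(37.83) = 31.6 dB.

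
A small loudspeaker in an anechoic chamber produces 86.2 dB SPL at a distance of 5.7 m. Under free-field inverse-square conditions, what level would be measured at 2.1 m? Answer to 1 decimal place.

94.9 dB SPL

Inverse-square spreading gives ΔL = −20·log₁₀(d₂/d₁).
ΔL = −20·log₁₀(2.1/5.7) = 8.67 dB, so L₂ = 86.2 + (8.67) = 94.9 dB SPL.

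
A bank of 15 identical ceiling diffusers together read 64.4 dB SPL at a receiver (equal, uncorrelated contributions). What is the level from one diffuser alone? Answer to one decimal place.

52.6 dB SPL

15 equal incoherent sources add 10·log₁₀(15) = 11.76 dB over one source.
L_one = 64.4 − 11.76 = 52.6 dB SPL.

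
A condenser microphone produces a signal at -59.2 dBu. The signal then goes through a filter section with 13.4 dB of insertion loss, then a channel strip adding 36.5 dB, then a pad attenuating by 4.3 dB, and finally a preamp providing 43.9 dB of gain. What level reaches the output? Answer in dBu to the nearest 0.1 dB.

+3.5 dBu

Cascaded gains and losses add directly in dB.
-59.2 − 13.4 + 36.5 − 4.3 + 43.9 = +3.5 dBu.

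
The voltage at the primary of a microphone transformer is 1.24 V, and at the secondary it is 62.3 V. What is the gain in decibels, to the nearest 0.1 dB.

34.0 dB

For a voltage ratio, dB = 20·log₁₀(V₂/V₁).
20·log₁₀(62.3/1.24) = 20·log₁₀(50.24) = 34.0 dB.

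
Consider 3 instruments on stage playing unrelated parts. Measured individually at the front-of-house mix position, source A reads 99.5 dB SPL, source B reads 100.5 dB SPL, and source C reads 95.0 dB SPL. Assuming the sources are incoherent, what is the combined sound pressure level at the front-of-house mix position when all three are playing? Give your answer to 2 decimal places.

103.67 dB SPL

Add the sources as powers (linear), then convert back to dB:
L_total = 10·log₁₀(10^(99.5/10) + 10^(100.5/10) + 10^(95.0/10)) = 10·log₁₀(23295000000) = 103.67 dB SPL.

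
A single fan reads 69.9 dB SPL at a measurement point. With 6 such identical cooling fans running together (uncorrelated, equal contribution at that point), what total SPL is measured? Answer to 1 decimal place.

6 equal incoherent sources raise the level by 10·log₁₀(6) = 7.78 dB.
L_total = 69.9 + 7.78 = 77.7 dB SPL.

77.7 dB SPL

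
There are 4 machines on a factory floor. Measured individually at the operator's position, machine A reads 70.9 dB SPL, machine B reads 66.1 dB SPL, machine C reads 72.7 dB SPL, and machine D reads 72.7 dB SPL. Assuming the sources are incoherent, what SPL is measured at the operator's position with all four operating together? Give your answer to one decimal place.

77.3 dB SPL

Incoherent sources sum as intensities:
L_total = 10·log₁₀(10^(70.9/10) + 10^(66.1/10) + 10^(72.7/10) + 10^(72.7/10)) = 10·log₁₀(53620000) = 77.3 dB SPL.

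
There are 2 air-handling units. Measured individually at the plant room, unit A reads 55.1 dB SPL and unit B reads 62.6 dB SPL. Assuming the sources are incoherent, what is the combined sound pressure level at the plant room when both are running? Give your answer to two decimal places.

Uncorrelated sources add in intensity (power), not in dB.
L_total = 10·log₁₀(10^(55.1/10) + 10^(62.6/10)) = 10·log₁₀(2143000) = 63.31 dB SPL.

63.31 dB SPL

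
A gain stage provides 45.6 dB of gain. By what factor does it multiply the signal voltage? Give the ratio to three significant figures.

191

Voltage ratio = 10^(dB/20).
10^(45.6/20) = 10^(2.280) = 191.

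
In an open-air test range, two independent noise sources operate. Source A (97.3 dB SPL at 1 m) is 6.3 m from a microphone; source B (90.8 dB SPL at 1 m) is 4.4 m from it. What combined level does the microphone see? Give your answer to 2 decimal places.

82.95 dB SPL

At the listener: L_A = 97.3 − 20·log₁₀(6.3) = 81.313 dB; L_B = 90.8 − 20·log₁₀(4.4) = 77.931 dB.
Combined: 10·log₁₀(10^(81.313/10)+10^(77.931/10)) = 82.95 dB SPL.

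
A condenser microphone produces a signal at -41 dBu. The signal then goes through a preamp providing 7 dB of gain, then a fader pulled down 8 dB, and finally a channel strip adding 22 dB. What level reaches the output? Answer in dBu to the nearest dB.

-20 dBu

Cascaded gains and losses add directly in dB.
-41 + 7 − 8 + 22 = -20 dBu.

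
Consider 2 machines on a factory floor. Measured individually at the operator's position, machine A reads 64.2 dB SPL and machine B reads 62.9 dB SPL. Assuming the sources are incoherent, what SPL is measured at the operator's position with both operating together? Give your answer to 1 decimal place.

66.6 dB SPL

Add the sources as powers (linear), then convert back to dB:
L_total = 10·log₁₀(10^(64.2/10) + 10^(62.9/10)) = 10·log₁₀(4580000) = 66.6 dB SPL.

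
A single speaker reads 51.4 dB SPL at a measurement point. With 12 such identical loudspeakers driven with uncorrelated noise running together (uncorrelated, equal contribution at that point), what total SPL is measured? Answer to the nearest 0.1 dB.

62.2 dB SPL

12 equal incoherent sources raise the level by 10·log₁₀(12) = 10.79 dB.
L_total = 51.4 + 10.79 = 62.2 dB SPL.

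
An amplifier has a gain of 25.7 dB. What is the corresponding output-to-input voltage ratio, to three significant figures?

19.3

Voltage ratio = 10^(dB/20).
10^(25.7/20) = 10^(1.285) = 19.3.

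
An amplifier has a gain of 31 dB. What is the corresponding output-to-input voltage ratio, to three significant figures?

35.5

Voltage ratio = 10^(dB/20).
10^(31/20) = 10^(1.550) = 35.5.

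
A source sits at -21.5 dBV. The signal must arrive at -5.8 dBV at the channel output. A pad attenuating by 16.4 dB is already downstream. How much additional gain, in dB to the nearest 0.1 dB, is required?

32.1 dB

The required make-up gain is the shortfall in the dB sum.
G = -5.8 − (-21.5) + 16.4 = 32.1 dB.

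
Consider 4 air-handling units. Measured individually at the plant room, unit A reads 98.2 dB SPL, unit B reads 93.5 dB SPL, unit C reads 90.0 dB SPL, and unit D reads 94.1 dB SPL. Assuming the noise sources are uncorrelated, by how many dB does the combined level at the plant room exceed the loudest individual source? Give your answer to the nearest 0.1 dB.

2.7 dB

Uncorrelated sources add in intensity (power), not in dB.
L_total = 10·log₁₀(10^(98.2/10) + 10^(93.5/10) + 10^(90.0/10) + 10^(94.1/10)) = 100.94 dB SPL.
Excess over the loudest (98.2 dB): 100.94 − 98.2 = 2.7 dB.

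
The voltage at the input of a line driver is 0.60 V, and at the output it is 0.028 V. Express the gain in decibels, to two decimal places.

-26.62 dB

For a voltage ratio, dB = 20·log₁₀(V₂/V₁).
20·log₁₀(0.028/0.60) = 20·log₁₀(0.04667) = -26.62 dB.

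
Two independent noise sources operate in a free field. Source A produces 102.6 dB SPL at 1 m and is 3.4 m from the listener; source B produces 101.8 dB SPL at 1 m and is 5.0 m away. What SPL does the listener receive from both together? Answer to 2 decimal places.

At the listener: L_A = 102.6 − 20·log₁₀(3.4) = 91.970 dB; L_B = 101.8 − 20·log₁₀(5.0) = 87.821 dB.
Combined: 10·log₁₀(10^(91.970/10)+10^(87.821/10)) = 93.38 dB SPL.

93.38 dB SPL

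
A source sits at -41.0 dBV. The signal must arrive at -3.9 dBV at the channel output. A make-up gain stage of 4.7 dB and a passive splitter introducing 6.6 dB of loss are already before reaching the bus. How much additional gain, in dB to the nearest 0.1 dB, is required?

The required make-up gain is the shortfall in the dB sum.
G = -3.9 − (-41.0) − 4.7 + 6.6 = 39.0 dB.

39.0 dB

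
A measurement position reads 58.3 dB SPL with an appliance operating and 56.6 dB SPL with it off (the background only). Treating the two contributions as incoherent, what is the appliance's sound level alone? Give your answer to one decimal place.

53.4 dB SPL

Remove the background by subtracting linear intensities:
L_src = 10·log₁₀(10^(58.3/10) − 10^(56.6/10)) = 10·log₁₀(219000) = 53.4 dB SPL.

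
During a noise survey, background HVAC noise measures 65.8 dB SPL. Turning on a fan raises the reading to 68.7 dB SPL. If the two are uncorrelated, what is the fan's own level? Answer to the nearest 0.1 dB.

65.6 dB SPL

Background correction is a power subtraction:
L_src = 10·log₁₀(10^(68.7/10) − 10^(65.8/10)) = 10·log₁₀(3611000) = 65.6 dB SPL.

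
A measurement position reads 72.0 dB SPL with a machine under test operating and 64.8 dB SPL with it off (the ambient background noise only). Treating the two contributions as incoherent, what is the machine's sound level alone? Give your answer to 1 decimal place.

71.1 dB SPL

Subtract intensities: L_src = 10·log₁₀(10^(L_total/10) − 10^(L_bg/10)).
L_src = 10·log₁₀(10^(72.0/10) − 10^(64.8/10)) = 10·log₁₀(12830000) = 71.1 dB SPL.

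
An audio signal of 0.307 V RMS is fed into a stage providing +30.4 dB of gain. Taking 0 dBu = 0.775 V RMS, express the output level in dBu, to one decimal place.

Input level: 20·log₁₀(0.307/0.775) = -8.04 dBu.
Output: -8.04 + 30.4 = +22.4 dBu.

+22.4 dBu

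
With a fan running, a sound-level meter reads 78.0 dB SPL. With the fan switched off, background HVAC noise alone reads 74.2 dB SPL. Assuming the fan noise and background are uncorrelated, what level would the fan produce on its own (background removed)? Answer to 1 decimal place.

75.7 dB SPL

Subtract intensities: L_src = 10·log₁₀(10^(L_total/10) − 10^(L_bg/10)).
L_src = 10·log₁₀(10^(78.0/10) − 10^(74.2/10)) = 10·log₁₀(36790000) = 75.7 dB SPL.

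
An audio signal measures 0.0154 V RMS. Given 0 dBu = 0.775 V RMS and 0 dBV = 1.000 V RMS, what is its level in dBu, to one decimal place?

-34.0 dBu

dBu = 20·log₁₀(V / 0.775 V).
20·log₁₀(0.0154/0.775) = -34.0 dBu.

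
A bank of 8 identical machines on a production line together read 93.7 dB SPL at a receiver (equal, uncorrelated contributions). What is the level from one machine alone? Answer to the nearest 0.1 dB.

84.7 dB SPL

8 equal incoherent sources add 10·log₁₀(8) = 9.03 dB over one source.
L_one = 93.7 − 9.03 = 84.7 dB SPL.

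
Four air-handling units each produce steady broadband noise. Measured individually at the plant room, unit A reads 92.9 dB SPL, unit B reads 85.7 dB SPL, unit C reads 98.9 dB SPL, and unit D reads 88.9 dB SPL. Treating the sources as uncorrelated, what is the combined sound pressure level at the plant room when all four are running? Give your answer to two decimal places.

Add the sources as powers (linear), then convert back to dB:
L_total = 10·log₁₀(10^(92.9/10) + 10^(85.7/10) + 10^(98.9/10) + 10^(88.9/10)) = 10·log₁₀(10860000000) = 100.36 dB SPL.

100.36 dB SPL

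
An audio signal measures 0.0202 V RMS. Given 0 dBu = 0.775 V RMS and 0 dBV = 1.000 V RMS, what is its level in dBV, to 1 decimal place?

dBV = 20·log₁₀(V / 1.000 V).
20·log₁₀(0.0202/1.000) = -33.9 dBV.

-33.9 dBV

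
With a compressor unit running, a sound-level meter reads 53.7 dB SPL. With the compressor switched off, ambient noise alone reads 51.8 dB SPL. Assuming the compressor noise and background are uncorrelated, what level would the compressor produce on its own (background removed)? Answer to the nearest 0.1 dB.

Subtract intensities: L_src = 10·log₁₀(10^(L_total/10) − 10^(L_bg/10)).
L_src = 10·log₁₀(10^(53.7/10) − 10^(51.8/10)) = 10·log₁₀(83070) = 49.2 dB SPL.

49.2 dB SPL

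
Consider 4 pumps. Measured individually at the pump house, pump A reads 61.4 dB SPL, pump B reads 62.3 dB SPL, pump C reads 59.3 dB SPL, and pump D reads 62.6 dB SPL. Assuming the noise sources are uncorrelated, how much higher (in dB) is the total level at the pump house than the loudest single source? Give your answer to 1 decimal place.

Add the sources as powers (linear), then convert back to dB:
L_total = 10·log₁₀(10^(61.4/10) + 10^(62.3/10) + 10^(59.3/10) + 10^(62.6/10)) = 67.60 dB SPL.
Excess over the loudest (62.6 dB): 67.60 − 62.6 = 5.0 dB.

5.0 dB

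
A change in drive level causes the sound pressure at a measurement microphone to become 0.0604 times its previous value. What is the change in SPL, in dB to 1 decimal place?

-24.4 dB

SPL change from a pressure ratio uses the 20·log₁₀ form:
20·log₁₀(0.0604) = -24.4 dB.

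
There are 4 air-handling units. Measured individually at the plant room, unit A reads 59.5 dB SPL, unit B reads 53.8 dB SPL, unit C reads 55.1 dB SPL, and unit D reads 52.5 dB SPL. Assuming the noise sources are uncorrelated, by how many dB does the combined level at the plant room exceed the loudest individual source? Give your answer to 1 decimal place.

Incoherent sources sum as intensities:
L_total = 10·log₁₀(10^(59.5/10) + 10^(53.8/10) + 10^(55.1/10) + 10^(52.5/10)) = 62.13 dB SPL.
Excess over the loudest (59.5 dB): 62.13 − 59.5 = 2.6 dB.

2.6 dB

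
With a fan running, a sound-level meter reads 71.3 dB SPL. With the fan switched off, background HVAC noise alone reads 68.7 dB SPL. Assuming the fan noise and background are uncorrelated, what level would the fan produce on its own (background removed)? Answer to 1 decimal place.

Subtract intensities: L_src = 10·log₁₀(10^(L_total/10) − 10^(L_bg/10)).
L_src = 10·log₁₀(10^(71.3/10) − 10^(68.7/10)) = 10·log₁₀(6077000) = 67.8 dB SPL.

67.8 dB SPL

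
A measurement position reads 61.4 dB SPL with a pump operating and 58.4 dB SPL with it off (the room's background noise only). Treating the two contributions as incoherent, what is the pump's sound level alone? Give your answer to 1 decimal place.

Remove the background by subtracting linear intensities:
L_src = 10·log₁₀(10^(61.4/10) − 10^(58.4/10)) = 10·log₁₀(688600) = 58.4 dB SPL.

58.4 dB SPL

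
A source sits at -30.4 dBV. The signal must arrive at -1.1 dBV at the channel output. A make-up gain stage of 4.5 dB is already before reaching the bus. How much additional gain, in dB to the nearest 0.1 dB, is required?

The required make-up gain is the shortfall in the dB sum.
G = -1.1 − (-30.4) − 4.5 = 24.8 dB.

24.8 dB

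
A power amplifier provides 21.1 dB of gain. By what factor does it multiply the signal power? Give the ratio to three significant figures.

129

Power ratio = 10^(dB/10).
10^(21.1/10) = 10^(2.110) = 129.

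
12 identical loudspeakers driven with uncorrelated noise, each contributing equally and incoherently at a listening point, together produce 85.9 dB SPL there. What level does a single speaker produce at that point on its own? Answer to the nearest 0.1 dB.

75.1 dB SPL

12 equal incoherent sources add 10·log₁₀(12) = 10.79 dB over one source.
L_one = 85.9 − 10.79 = 75.1 dB SPL.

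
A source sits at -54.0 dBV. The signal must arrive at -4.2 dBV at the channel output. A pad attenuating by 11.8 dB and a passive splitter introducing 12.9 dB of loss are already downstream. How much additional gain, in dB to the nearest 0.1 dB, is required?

74.5 dB

The required make-up gain is the shortfall in the dB sum.
G = -4.2 − (-54.0) + 11.8 + 12.9 = 74.5 dB.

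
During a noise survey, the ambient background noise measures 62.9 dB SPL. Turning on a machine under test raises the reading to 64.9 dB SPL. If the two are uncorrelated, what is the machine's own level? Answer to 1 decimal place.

Background correction is a power subtraction:
L_src = 10·log₁₀(10^(64.9/10) − 10^(62.9/10)) = 10·log₁₀(1140000) = 60.6 dB SPL.

60.6 dB SPL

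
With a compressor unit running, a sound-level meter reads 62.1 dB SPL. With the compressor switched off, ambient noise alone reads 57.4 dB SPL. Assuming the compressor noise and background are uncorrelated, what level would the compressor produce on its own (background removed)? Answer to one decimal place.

60.3 dB SPL

Subtract intensities: L_src = 10·log₁₀(10^(L_total/10) − 10^(L_bg/10)).
L_src = 10·log₁₀(10^(62.1/10) − 10^(57.4/10)) = 10·log₁₀(1072000) = 60.3 dB SPL.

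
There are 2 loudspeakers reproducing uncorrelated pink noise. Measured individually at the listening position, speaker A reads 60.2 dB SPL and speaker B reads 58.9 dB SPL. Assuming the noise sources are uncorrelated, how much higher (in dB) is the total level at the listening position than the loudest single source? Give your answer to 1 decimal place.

2.4 dB

Add the sources as powers (linear), then convert back to dB:
L_total = 10·log₁₀(10^(60.2/10) + 10^(58.9/10)) = 62.61 dB SPL.
Excess over the loudest (60.2 dB): 62.61 − 60.2 = 2.4 dB.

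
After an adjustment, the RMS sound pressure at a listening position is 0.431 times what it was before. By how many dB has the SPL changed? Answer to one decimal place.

SPL change from a pressure ratio uses the 20·log₁₀ form:
20·log₁₀(0.431) = -7.3 dB.

-7.3 dB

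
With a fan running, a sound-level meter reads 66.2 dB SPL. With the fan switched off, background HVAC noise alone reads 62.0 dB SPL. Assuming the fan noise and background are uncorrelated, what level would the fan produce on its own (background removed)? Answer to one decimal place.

Subtract intensities: L_src = 10·log₁₀(10^(L_total/10) − 10^(L_bg/10)).
L_src = 10·log₁₀(10^(66.2/10) − 10^(62.0/10)) = 10·log₁₀(2584000) = 64.1 dB SPL.

64.1 dB SPL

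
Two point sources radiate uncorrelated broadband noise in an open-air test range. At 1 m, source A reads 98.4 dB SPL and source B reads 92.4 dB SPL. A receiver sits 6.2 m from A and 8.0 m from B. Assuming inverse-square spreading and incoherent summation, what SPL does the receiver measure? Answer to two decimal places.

At the listener: L_A = 98.4 − 20·log₁₀(6.2) = 82.552 dB; L_B = 92.4 − 20·log₁₀(8.0) = 74.338 dB.
Combined: 10·log₁₀(10^(82.552/10)+10^(74.338/10)) = 83.16 dB SPL.

83.16 dB SPL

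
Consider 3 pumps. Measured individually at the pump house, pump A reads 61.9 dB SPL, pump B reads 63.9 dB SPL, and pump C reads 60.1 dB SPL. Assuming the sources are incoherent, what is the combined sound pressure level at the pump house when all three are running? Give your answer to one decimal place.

67.0 dB SPL

Uncorrelated sources add in intensity (power), not in dB.
L_total = 10·log₁₀(10^(61.9/10) + 10^(63.9/10) + 10^(60.1/10)) = 10·log₁₀(5027000) = 67.0 dB SPL.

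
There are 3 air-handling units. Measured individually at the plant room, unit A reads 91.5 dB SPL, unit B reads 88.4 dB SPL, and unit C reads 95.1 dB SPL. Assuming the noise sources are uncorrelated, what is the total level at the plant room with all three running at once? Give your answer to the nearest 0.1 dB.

97.3 dB SPL

Add the sources as powers (linear), then convert back to dB:
L_total = 10·log₁₀(10^(91.5/10) + 10^(88.4/10) + 10^(95.1/10)) = 10·log₁₀(5340000000) = 97.3 dB SPL.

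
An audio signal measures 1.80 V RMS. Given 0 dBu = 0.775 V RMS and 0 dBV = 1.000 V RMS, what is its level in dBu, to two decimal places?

+7.32 dBu

dBu = 20·log₁₀(V / 0.775 V).
20·log₁₀(1.80/0.775) = +7.32 dBu.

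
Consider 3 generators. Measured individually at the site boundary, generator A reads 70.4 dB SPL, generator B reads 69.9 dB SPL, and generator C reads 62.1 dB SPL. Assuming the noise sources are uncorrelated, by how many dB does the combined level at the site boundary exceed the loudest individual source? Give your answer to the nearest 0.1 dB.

Uncorrelated sources add in intensity (power), not in dB.
L_total = 10·log₁₀(10^(70.4/10) + 10^(69.9/10) + 10^(62.1/10)) = 73.49 dB SPL.
Excess over the loudest (70.4 dB): 73.49 − 70.4 = 3.1 dB.

3.1 dB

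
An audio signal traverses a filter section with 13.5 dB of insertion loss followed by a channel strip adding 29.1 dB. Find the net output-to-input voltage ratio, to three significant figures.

6.03

Net gain = (−13.5) + 29.1 = 15.6 dB.
Voltage ratio = 10^(15.6/20) = 6.03.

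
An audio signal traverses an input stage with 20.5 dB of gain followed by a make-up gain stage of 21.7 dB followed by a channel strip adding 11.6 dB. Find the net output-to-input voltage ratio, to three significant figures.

490

Net gain = 20.5 + 21.7 + 11.6 = 53.8 dB.
Voltage ratio = 10^(53.8/20) = 490.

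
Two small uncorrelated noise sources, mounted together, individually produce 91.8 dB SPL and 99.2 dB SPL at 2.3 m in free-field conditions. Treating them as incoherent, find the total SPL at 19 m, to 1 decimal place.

81.6 dB SPL

Combined at 2.3 m: 10·log₁₀(10^(91.8/10)+10^(99.2/10)) = 99.93 dB SPL.
Then apply −20·log₁₀(19/2.3) = -18.34 dB → 81.6 dB SPL.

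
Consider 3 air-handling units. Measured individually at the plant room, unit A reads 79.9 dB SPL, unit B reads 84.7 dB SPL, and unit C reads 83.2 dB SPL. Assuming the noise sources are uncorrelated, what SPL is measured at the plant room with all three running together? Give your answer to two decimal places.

Add the sources as powers (linear), then convert back to dB:
L_total = 10·log₁₀(10^(79.9/10) + 10^(84.7/10) + 10^(83.2/10)) = 10·log₁₀(601800000) = 87.79 dB SPL.

87.79 dB SPL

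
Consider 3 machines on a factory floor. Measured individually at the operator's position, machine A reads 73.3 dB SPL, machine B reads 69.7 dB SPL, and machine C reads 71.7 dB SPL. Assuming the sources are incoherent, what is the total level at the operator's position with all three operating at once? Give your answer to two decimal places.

Incoherent sources sum as intensities:
L_total = 10·log₁₀(10^(73.3/10) + 10^(69.7/10) + 10^(71.7/10)) = 10·log₁₀(45500000) = 76.58 dB SPL.

76.58 dB SPL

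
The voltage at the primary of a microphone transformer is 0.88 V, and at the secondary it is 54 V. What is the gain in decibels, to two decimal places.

For a voltage ratio, dB = 20·log₁₀(V₂/V₁).
20·log₁₀(54/0.88) = 20·log₁₀(61.36) = 35.76 dB.

35.76 dB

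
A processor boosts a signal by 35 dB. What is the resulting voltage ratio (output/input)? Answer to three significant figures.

Voltage ratio = 10^(dB/20).
10^(35/20) = 10^(1.750) = 56.2.

56.2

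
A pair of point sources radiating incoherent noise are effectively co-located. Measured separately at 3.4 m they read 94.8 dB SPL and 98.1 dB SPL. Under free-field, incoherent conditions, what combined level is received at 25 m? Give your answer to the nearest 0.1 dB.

82.4 dB SPL

Combined at 3.4 m: 10·log₁₀(10^(94.8/10)+10^(98.1/10)) = 99.77 dB SPL.
Then apply −20·log₁₀(25/3.4) = -17.33 dB → 82.4 dB SPL.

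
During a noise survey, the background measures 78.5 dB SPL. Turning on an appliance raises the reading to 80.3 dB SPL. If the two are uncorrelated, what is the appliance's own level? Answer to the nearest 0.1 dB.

75.6 dB SPL

Subtract intensities: L_src = 10·log₁₀(10^(L_total/10) − 10^(L_bg/10)).
L_src = 10·log₁₀(10^(80.3/10) − 10^(78.5/10)) = 10·log₁₀(36360000) = 75.6 dB SPL.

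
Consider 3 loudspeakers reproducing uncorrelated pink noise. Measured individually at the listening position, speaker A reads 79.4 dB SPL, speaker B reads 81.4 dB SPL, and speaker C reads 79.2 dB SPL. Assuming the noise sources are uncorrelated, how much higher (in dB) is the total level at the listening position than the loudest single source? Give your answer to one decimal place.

Add the sources as powers (linear), then convert back to dB:
L_total = 10·log₁₀(10^(79.4/10) + 10^(81.4/10) + 10^(79.2/10)) = 84.89 dB SPL.
Excess over the loudest (81.4 dB): 84.89 − 81.4 = 3.5 dB.

3.5 dB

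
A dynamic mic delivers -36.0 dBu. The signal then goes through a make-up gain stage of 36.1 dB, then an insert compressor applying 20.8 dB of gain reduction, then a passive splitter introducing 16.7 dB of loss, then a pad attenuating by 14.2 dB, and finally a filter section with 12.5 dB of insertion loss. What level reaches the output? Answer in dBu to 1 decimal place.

-64.1 dBu

Cascaded gains and losses add directly in dB.
-36.0 + 36.1 − 20.8 − 16.7 − 14.2 − 12.5 = -64.1 dBu.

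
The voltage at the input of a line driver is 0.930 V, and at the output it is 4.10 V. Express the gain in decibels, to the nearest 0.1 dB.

12.9 dB

For a voltage ratio, dB = 20·log₁₀(V₂/V₁).
20·log₁₀(4.10/0.930) = 20·log₁₀(4.409) = 12.9 dB.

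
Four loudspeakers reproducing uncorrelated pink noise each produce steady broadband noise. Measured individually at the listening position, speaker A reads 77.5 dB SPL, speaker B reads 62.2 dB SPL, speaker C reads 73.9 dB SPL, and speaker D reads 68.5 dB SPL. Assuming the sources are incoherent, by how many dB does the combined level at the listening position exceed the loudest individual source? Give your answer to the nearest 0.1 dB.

Incoherent sources sum as intensities:
L_total = 10·log₁₀(10^(77.5/10) + 10^(62.2/10) + 10^(73.9/10) + 10^(68.5/10)) = 79.52 dB SPL.
Excess over the loudest (77.5 dB): 79.52 − 77.5 = 2.0 dB.

2.0 dB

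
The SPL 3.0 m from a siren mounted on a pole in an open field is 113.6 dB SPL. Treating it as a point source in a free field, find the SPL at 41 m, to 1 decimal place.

Inverse-square spreading gives ΔL = −20·log₁₀(d₂/d₁).
ΔL = −20·log₁₀(41/3.0) = -22.71 dB, so L₂ = 113.6 + (-22.71) = 90.9 dB SPL.

90.9 dB SPL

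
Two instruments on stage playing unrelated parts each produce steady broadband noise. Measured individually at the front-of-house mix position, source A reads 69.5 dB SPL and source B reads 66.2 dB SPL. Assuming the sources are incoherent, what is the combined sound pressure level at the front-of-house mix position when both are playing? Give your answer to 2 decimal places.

Incoherent sources sum as intensities:
L_total = 10·log₁₀(10^(69.5/10) + 10^(66.2/10)) = 10·log₁₀(13080000) = 71.17 dB SPL.

71.17 dB SPL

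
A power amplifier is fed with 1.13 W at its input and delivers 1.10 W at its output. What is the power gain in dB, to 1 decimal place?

-0.1 dB

For a power ratio, dB = 10·log₁₀(P₂/P₁).
10·log₁₀(1.10/1.13) = 10·log₁₀(0.9735) = -0.1 dB.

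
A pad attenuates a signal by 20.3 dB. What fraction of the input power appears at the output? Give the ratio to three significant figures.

0.00933

Power ratio = 10^(dB/10).
10^(-20.3/10) = 10^(-2.030) = 0.00933.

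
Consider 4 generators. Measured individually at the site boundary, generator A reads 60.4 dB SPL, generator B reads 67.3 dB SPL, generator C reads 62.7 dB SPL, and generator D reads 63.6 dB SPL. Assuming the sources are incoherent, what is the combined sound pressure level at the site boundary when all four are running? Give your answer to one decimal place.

Add the sources as powers (linear), then convert back to dB:
L_total = 10·log₁₀(10^(60.4/10) + 10^(67.3/10) + 10^(62.7/10) + 10^(63.6/10)) = 10·log₁₀(10620000) = 70.3 dB SPL.

70.3 dB SPL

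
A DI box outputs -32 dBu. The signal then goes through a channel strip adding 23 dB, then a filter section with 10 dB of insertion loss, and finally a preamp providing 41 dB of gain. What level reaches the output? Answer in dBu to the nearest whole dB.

+22 dBu

Cascaded gains and losses add directly in dB.
-32 + 23 − 10 + 41 = +22 dBu.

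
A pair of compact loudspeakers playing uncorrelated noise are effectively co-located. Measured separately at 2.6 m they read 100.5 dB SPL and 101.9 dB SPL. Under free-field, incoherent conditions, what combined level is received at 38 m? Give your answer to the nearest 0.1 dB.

81.0 dB SPL

Combined at 2.6 m: 10·log₁₀(10^(100.5/10)+10^(101.9/10)) = 104.27 dB SPL.
Then apply −20·log₁₀(38/2.6) = -23.30 dB → 81.0 dB SPL.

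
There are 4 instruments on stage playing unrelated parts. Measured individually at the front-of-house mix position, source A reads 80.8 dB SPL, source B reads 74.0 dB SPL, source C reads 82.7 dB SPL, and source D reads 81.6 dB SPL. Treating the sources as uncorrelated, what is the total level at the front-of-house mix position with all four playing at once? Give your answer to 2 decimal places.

86.78 dB SPL

Uncorrelated sources add in intensity (power), not in dB.
L_total = 10·log₁₀(10^(80.8/10) + 10^(74.0/10) + 10^(82.7/10) + 10^(81.6/10)) = 10·log₁₀(476100000) = 86.78 dB SPL.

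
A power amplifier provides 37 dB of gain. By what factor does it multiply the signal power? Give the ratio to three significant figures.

5010

Power ratio = 10^(dB/10).
10^(37/10) = 10^(3.700) = 5010.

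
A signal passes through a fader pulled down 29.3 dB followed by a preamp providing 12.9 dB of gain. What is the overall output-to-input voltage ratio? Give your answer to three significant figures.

0.151

Net gain = (−29.3) + 12.9 = -16.4 dB.
Voltage ratio = 10^(-16.4/20) = 0.151.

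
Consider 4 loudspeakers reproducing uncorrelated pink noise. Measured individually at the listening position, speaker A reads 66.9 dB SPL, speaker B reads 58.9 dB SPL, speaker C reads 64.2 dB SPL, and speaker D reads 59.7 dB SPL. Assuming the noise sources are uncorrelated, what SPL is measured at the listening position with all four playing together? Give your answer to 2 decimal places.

Uncorrelated sources add in intensity (power), not in dB.
L_total = 10·log₁₀(10^(66.9/10) + 10^(58.9/10) + 10^(64.2/10) + 10^(59.7/10)) = 10·log₁₀(9238000) = 69.66 dB SPL.

69.66 dB SPL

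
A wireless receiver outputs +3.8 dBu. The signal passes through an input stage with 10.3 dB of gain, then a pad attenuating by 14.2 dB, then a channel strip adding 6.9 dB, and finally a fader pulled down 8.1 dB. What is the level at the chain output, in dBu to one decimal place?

-1.3 dBu

In dB, series stages simply add:
+3.8 + 10.3 − 14.2 + 6.9 − 8.1 = -1.3 dBu.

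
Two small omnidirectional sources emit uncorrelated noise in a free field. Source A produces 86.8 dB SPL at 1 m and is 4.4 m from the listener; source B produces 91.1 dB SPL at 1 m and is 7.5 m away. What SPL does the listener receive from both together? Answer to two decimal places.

At the listener: L_A = 86.8 − 20·log₁₀(4.4) = 73.931 dB; L_B = 91.1 − 20·log₁₀(7.5) = 73.599 dB.
Combined: 10·log₁₀(10^(73.931/10)+10^(73.599/10)) = 76.78 dB SPL.

76.78 dB SPL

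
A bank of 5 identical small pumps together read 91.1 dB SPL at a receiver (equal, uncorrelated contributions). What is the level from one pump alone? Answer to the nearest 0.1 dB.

84.1 dB SPL

5 equal incoherent sources add 10·log₁₀(5) = 6.99 dB over one source.
L_one = 91.1 − 6.99 = 84.1 dB SPL.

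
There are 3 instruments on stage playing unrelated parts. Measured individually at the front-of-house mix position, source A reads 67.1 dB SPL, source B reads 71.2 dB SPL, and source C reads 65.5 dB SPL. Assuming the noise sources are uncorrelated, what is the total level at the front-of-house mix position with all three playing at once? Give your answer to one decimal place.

Incoherent sources sum as intensities:
L_total = 10·log₁₀(10^(67.1/10) + 10^(71.2/10) + 10^(65.5/10)) = 10·log₁₀(21860000) = 73.4 dB SPL.

73.4 dB SPL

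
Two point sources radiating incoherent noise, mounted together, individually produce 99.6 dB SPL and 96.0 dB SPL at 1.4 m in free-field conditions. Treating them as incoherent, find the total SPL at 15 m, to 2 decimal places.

80.57 dB SPL

Combined at 1.4 m: 10·log₁₀(10^(99.6/10)+10^(96.0/10)) = 101.173 dB SPL.
Then apply −20·log₁₀(15/1.4) = -20.599 dB → 80.57 dB SPL.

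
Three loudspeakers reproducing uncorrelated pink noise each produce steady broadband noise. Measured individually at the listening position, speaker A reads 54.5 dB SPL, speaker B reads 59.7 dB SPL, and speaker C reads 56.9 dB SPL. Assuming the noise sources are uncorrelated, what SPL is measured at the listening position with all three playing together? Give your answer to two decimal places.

Uncorrelated sources add in intensity (power), not in dB.
L_total = 10·log₁₀(10^(54.5/10) + 10^(59.7/10) + 10^(56.9/10)) = 10·log₁₀(1705000) = 62.32 dB SPL.

62.32 dB SPL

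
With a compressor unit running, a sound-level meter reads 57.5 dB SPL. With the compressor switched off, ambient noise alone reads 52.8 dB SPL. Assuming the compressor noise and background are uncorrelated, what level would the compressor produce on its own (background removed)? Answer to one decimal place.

Subtract intensities: L_src = 10·log₁₀(10^(L_total/10) − 10^(L_bg/10)).
L_src = 10·log₁₀(10^(57.5/10) − 10^(52.8/10)) = 10·log₁₀(371800) = 55.7 dB SPL.

55.7 dB SPL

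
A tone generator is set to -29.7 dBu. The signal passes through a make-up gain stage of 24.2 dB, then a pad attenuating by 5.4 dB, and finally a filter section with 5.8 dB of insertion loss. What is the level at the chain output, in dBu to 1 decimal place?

Cascaded gains and losses add directly in dB.
-29.7 + 24.2 − 5.4 − 5.8 = -16.7 dBu.

-16.7 dBu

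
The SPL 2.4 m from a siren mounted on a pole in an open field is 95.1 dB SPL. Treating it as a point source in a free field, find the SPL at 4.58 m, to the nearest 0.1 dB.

89.5 dB SPL

For a point source in a free field, ΔL = −20·log₁₀(d₂/d₁).
ΔL = −20·log₁₀(4.58/2.4) = -5.61 dB, so L₂ = 95.1 + (-5.61) = 89.5 dB SPL.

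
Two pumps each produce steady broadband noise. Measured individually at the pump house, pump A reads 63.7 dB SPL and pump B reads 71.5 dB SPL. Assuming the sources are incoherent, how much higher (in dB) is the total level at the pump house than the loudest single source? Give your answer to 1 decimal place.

0.7 dB

Incoherent sources sum as intensities:
L_total = 10·log₁₀(10^(63.7/10) + 10^(71.5/10)) = 72.17 dB SPL.
Excess over the loudest (71.5 dB): 72.17 − 71.5 = 0.7 dB.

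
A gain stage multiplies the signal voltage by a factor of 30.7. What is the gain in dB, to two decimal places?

For a voltage ratio, dB = 20·log₁₀(V₂/V₁).
20·log₁₀(30.7) = 29.74 dB.

29.74 dB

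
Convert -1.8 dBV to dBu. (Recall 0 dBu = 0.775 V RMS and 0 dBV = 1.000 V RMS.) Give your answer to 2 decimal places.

+0.41 dBu

The offset between the scales is 20·log₁₀(0.775/1.000) = −2.214 dB.
So dBu = -1.8 + 2.214 = +0.41 dBu.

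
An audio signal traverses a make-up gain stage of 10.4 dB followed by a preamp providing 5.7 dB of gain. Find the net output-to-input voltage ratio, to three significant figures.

6.38

Net gain = 10.4 + 5.7 = 16.1 dB.
Voltage ratio = 10^(16.1/20) = 6.38.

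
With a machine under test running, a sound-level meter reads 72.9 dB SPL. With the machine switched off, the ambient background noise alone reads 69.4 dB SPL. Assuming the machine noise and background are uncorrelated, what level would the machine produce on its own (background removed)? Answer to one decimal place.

70.3 dB SPL

Remove the background by subtracting linear intensities:
L_src = 10·log₁₀(10^(72.9/10) − 10^(69.4/10)) = 10·log₁₀(10790000) = 70.3 dB SPL.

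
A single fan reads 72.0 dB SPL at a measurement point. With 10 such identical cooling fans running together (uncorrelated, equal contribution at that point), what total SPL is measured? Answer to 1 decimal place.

10 equal incoherent sources raise the level by 10·log₁₀(10) = 10.00 dB.
L_total = 72.0 + 10.00 = 82.0 dB SPL.

82.0 dB SPL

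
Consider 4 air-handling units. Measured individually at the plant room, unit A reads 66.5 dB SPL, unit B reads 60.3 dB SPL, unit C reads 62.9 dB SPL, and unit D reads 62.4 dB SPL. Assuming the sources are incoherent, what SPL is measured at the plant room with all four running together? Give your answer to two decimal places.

Incoherent sources sum as intensities:
L_total = 10·log₁₀(10^(66.5/10) + 10^(60.3/10) + 10^(62.9/10) + 10^(62.4/10)) = 10·log₁₀(9226000) = 69.65 dB SPL.

69.65 dB SPL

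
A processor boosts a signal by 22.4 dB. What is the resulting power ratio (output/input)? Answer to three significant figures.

Power ratio = 10^(dB/10).
10^(22.4/10) = 10^(2.240) = 174.

174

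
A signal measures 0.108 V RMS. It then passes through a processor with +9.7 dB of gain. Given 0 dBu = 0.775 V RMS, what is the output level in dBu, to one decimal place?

Input level: 20·log₁₀(0.108/0.775) = -17.12 dBu.
Output: -17.12 + 9.7 = -7.4 dBu.

-7.4 dBu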